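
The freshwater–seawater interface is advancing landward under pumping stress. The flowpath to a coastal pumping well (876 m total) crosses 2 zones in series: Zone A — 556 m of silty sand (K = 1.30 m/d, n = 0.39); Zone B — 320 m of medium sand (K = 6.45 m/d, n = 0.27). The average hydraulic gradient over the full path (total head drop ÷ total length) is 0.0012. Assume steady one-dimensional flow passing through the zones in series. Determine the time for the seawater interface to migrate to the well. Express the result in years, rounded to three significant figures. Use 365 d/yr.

Steady 1-D flow in series ⇒ the Darcy flux q is identical in every zone and the zone head losses add (resistances L/K in series).
Σ(L/K) = 556/1.30 + 320/6.45 = 427.7 + 49.61 = 477.3 d
K_eq = L_total / Σ(L/K) = 876 / 477.3 = 1.835 m/d
q = K_eq · i = 1.835 × 0.0012 = 0.002202 m/d (same in every zone)
Zone A: v = q/n = 0.002202/0.39 = 0.005647 m/d → t_A = 556/0.005647 = 98460 d
Zone B: v = q/n = 0.002202/0.27 = 0.008157 m/d → t_B = 320/0.008157 = 39230 d
Total t = 98460 + 39230 = 137700 d
   = 137700 / 365 = 377 yr

377 years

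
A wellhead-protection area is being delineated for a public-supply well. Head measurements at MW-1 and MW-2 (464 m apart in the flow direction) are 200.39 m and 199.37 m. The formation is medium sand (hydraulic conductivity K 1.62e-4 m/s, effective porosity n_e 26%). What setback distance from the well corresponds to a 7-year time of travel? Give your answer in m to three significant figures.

Hydraulic gradient i = (200.39 − 199.37) / 464 = 1.02 / 464 = 0.002198
K = 1.62e-4 m/s × 86400 s/d = 14.00 m/d
q = Ki = 14.00 × 0.002198 = 0.03077 m/d
v_s = q/n_e = 0.03077/0.26 = 0.1183 m/d
T = 7 yr × 365 = 2555 d
L = v × T = 0.1183 × 2555 = 302.4 m

302 m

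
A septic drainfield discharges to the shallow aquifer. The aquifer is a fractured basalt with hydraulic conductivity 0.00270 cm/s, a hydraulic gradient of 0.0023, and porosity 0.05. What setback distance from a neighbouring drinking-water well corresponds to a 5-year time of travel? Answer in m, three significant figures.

196 m

K = 0.00270 cm/s × 864 = 2.333 m/d
Darcy flux q = K·i = 2.333 × 0.0023 = 0.005365 m/d
v_s = q/n_e = 0.005365/0.05 = 0.1073 m/d
T = 5 yr × 365 = 1825 d
L = v × T = 0.1073 × 1825 = 195.8 m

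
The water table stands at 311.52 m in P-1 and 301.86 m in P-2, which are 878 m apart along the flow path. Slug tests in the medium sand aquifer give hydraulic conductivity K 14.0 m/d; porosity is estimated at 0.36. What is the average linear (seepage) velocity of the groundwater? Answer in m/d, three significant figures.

0.428 m/d

Hydraulic gradient i = (311.52 − 301.86) / 878 = 9.66 / 878 = 0.01100
q = Ki = 14.0 × 0.01100 = 0.1540 m/d
Average linear velocity = 0.1540 / 0.36 = 0.4279 m/d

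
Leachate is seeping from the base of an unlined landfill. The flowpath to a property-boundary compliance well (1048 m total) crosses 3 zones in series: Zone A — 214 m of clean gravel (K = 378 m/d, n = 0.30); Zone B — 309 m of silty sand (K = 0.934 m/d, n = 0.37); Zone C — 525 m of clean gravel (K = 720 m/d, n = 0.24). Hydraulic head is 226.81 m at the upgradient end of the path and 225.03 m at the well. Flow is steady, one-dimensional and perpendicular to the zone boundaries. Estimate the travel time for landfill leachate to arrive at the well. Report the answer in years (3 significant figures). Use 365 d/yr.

156 years

Total head drop ΔH = 226.81 − 225.03 = 1.78 m
Continuity: the same q passes through each zone, so ΔH = q·Σ(L_j/K_j) — the zones act as resistances in series.
Σ(L/K) = 214/378 + 309/0.934 + 525/720 = 0.5661 + 330.8 + 0.7292 = 332.1 d
q = ΔH / Σ(L/K) = 1.78 / 332.1 = 0.005359 m/d (same in every zone)
Zone A: v = q/n = 0.005359/0.30 = 0.01786 m/d → t_A = 214/0.01786 = 11980 d
Zone B: v = q/n = 0.005359/0.37 = 0.01448 m/d → t_B = 309/0.01448 = 21330 d
Zone C: v = q/n = 0.005359/0.24 = 0.02233 m/d → t_C = 525/0.02233 = 23510 d
Total t = 11980 + 21330 + 23510 = 56820 d
   = 56820 / 365 = 156 yr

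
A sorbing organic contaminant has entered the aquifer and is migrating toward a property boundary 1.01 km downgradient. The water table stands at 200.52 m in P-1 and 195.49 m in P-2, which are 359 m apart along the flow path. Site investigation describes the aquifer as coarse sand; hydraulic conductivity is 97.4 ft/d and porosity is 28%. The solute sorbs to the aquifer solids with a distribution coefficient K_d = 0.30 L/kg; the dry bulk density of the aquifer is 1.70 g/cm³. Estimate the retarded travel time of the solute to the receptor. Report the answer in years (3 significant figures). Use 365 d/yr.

Hydraulic gradient i = (200.52 − 195.49) / 359 = 5.03 / 359 = 0.01401
K = 97.4 ft/d × 0.3048 = 29.69 m/d
q = Ki = 29.69 × 0.01401 = 0.4160 m/d
Seepage velocity v = q / n = 0.4160 / 0.28 = 1.486 m/d
Retardation R = 1 + ρ_b·K_d/n = 1 + 1.70×0.30/0.28 = 2.821
Contaminant velocity v_c = v/R = 1.486/2.821 = 0.5265 m/d
L = 1.01 km = 1010 m
t = L/v_c = 1010/0.5265 = 1918 d
   = 1918/365 = 5.26 yr

5.26 years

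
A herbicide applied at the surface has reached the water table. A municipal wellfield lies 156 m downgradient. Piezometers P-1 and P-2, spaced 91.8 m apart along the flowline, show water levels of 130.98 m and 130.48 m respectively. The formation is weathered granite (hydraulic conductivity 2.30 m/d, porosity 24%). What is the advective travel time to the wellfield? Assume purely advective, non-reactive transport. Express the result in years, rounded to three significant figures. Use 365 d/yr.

8.19 years

Hydraulic gradient i = (130.98 − 130.48) / 91.8 = 0.50 / 91.8 = 0.005447
q = Ki = 2.30 × 0.005447 = 0.01253 m/d
Average linear velocity = 0.01253 / 0.24 = 0.05220 m/d
t = L / v = 156 / 0.05220 = 2989 d
   = 2989 / 365 = 8.19 yr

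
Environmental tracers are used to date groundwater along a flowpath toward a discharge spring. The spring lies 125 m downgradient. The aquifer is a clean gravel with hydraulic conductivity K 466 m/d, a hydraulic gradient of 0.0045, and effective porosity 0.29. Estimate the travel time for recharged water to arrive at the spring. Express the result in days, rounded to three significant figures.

Specific discharge q = 466 × 0.0045 = 2.097 m/d
Average linear velocity = 2.097 / 0.29 = 7.231 m/d
t = L / v = 125 / 7.231 = 17.29 d

17.3 days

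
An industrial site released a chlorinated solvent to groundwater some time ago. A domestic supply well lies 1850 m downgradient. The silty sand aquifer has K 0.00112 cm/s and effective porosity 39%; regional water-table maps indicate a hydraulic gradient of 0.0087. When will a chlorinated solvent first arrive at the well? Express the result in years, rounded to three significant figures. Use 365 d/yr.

235 years

K = 0.00112 cm/s × 864 = 0.9677 m/d
Darcy flux q = K·i = 0.9677 × 0.0087 = 0.008419 m/d
v_s = q/n_e = 0.008419/0.39 = 0.02159 m/d
t = L / v = 1850 / 0.02159 = 85700 d
   = 85700 / 365 = 235 yr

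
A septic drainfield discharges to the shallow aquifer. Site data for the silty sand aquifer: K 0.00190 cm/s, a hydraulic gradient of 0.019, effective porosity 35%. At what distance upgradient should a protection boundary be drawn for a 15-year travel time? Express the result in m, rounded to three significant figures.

488 m

K = 0.00190 cm/s × 864 = 1.642 m/d
q = Ki = 1.642 × 0.019 = 0.03119 m/d
v_s = q/n_e = 0.03119/0.35 = 0.08912 m/d
T = 15 yr × 365 = 5475 d
L = v × T = 0.08912 × 5475 = 487.9 m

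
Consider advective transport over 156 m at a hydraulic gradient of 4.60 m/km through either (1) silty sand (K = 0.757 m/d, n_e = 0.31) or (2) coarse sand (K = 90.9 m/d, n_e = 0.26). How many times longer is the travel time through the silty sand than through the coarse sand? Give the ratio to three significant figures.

143

Unit 1 (silty sand): v = 0.757×0.0046/0.31 = 0.01123 m/d, t = 156/0.01123 = 13890 d
Unit 2 (coarse sand): v = 90.9×0.0046/0.26 = 1.608 m/d, t = 156/1.608 = 97.00 d
t(silty sand) / t(coarse sand) = 13890/97.00 = 143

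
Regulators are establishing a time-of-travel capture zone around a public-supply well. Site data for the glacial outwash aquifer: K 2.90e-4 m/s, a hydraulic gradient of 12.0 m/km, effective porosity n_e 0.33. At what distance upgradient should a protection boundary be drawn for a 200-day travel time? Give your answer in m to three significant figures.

182 m

K = 2.90e-4 m/s × 86400 s/d = 25.06 m/d
q = Ki = 25.06 × 0.012 = 0.3007 m/d
Seepage velocity v = q / n = 0.3007 / 0.33 = 0.9111 m/d
L = v × T = 0.9111 × 200 = 182.2 m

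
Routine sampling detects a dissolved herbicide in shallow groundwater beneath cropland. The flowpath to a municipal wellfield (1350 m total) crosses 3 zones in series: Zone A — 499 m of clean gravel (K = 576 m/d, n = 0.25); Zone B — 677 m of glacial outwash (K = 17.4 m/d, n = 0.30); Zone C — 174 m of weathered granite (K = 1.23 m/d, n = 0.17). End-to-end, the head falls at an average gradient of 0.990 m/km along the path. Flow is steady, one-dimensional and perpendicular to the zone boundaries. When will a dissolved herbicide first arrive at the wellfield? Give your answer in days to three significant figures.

48500 days

For zones in series the flux q is common to all zones; the equivalent conductivity is the harmonic (thickness-weighted) mean, K_eq = L_total / Σ(L_j/K_j).
Σ(L/K) = 499/576 + 677/17.4 + 174/1.23 = 0.8663 + 38.91 + 141.5 = 181.2 d
K_eq = L_total / Σ(L/K) = 1350 / 181.2 = 7.449 m/d
q = K_eq · i = 7.449 × 9.9e-4 = 0.007374 m/d (same in every zone)
Zone A: v = q/n = 0.007374/0.25 = 0.02950 m/d → t_A = 499/0.02950 = 16920 d
Zone B: v = q/n = 0.007374/0.30 = 0.02458 m/d → t_B = 677/0.02458 = 27540 d
Zone C: v = q/n = 0.007374/0.17 = 0.04338 m/d → t_C = 174/0.04338 = 4011 d
Total t = 16920 + 27540 + 4011 = 48470 d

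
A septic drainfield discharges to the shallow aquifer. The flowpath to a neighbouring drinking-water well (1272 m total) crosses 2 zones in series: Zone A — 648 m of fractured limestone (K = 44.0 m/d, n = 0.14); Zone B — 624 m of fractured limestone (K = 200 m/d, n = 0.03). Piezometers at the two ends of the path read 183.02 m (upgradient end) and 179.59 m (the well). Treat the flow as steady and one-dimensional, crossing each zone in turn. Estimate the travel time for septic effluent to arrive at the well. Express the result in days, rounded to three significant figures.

569 days

Total head drop ΔH = 183.02 − 179.59 = 3.43 m
Continuity: the same q passes through each zone, so ΔH = q·Σ(L_j/K_j) — the zones act as resistances in series.
Σ(L/K) = 648/44.0 + 624/200 = 14.73 + 3.120 = 17.85 d
q = ΔH / Σ(L/K) = 3.43 / 17.85 = 0.1922 m/d (same in every zone)
Zone A: v = q/n = 0.1922/0.14 = 1.373 m/d → t_A = 648/1.373 = 472.0 d
Zone B: v = q/n = 0.1922/0.03 = 6.406 m/d → t_B = 624/6.406 = 97.41 d
Total t = 472.0 + 97.41 = 569.4 d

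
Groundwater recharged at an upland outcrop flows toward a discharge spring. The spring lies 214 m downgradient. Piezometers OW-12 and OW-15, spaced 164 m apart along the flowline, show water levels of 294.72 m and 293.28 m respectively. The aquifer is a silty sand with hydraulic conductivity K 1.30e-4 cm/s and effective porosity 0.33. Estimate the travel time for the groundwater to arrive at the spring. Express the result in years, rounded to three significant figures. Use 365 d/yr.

Hydraulic gradient i = (294.72 − 293.28) / 164 = 1.44 / 164 = 0.008780
K = 1.30e-4 cm/s × 864 = 0.1123 m/d
Darcy flux q = K·i = 0.1123 × 0.008780 = 9.862e-4 m/d
Average linear velocity = 9.862e-4 / 0.33 = 0.002989 m/d
t = L / v = 214 / 0.002989 = 71610 d
   = 71610 / 365 = 196 yr

196 years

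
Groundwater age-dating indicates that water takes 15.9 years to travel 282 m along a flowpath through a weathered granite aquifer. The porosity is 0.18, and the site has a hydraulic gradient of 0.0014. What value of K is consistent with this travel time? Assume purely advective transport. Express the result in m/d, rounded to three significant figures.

6.25 m/d

t = 15.9 years = 5804 d
v = L / t = 282 / 5804 = 0.04859 m/d
K = v · n / i = 0.04859 × 0.18 / 0.0014 = 6.25 m/d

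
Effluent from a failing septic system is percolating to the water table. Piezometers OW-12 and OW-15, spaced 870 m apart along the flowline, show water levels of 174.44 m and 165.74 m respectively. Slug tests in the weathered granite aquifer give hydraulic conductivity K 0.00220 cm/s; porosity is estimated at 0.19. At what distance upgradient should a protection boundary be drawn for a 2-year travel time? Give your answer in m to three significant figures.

Hydraulic gradient i = (174.44 − 165.74) / 870 = 8.70 / 870 = 0.01000
K = 0.00220 cm/s × 864 = 1.901 m/d
q = Ki = 1.901 × 0.01000 = 0.01901 m/d
Seepage velocity v = q / n = 0.01901 / 0.19 = 0.1000 m/d
T = 2 yr × 365 = 730 d
L = v × T = 0.1000 × 730 = 73.03 m

73.0 m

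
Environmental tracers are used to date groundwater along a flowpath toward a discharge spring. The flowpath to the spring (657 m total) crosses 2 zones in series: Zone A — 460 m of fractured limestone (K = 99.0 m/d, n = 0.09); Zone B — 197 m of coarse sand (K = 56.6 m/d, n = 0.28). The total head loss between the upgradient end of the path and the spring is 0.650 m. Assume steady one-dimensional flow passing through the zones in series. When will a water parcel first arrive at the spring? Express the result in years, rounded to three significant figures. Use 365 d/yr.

Continuity: the same q passes through each zone, so ΔH = q·Σ(L_j/K_j) — the zones act as resistances in series.
Σ(L/K) = 460/99.0 + 197/56.6 = 4.646 + 3.481 = 8.127 d
q = ΔH / Σ(L/K) = 0.650 / 8.127 = 0.07998 m/d (same in every zone)
Zone A: v = q/n = 0.07998/0.09 = 0.8887 m/d → t_A = 460/0.8887 = 517.6 d
Zone B: v = q/n = 0.07998/0.28 = 0.2856 m/d → t_B = 197/0.2856 = 689.7 d
Total t = 517.6 + 689.7 = 1207 d
   = 1207 / 365 = 3.31 yr

3.31 years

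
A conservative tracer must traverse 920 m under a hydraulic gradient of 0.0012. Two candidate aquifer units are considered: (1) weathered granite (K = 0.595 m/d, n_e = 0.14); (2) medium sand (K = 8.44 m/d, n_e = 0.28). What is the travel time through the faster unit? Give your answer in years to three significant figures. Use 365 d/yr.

69.7 years

Unit 1 (weathered granite): v = 0.595×0.0012/0.14 = 0.005100 m/d, t = 920/0.005100 = 180400 d
Unit 2 (medium sand): v = 8.44×0.0012/0.28 = 0.03617 m/d, t = 920/0.03617 = 25430 d
Faster: 25430 d / 365 = 69.7 yr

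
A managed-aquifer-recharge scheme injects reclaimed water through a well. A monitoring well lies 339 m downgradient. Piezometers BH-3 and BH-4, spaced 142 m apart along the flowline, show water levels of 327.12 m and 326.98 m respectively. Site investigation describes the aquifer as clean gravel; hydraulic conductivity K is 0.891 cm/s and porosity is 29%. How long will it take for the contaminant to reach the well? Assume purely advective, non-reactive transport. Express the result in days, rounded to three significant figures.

130 days

Hydraulic gradient i = (327.12 − 326.98) / 142 = 0.14 / 142 = 9.859e-4
K = 0.891 cm/s × 864 = 769.8 m/d
q = Ki = 769.8 × 9.859e-4 = 0.7590 m/d
Average linear velocity = 0.7590 / 0.29 = 2.617 m/d
t = L / v = 339 / 2.617 = 129.5 d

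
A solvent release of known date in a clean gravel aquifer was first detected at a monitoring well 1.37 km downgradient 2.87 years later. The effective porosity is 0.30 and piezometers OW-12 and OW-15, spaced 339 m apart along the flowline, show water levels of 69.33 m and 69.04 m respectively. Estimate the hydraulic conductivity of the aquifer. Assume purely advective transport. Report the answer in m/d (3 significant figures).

459 m/d

Hydraulic gradient i = (69.33 − 69.04) / 339 = 0.29 / 339 = 8.555e-4
t = 2.87 years = 1048 d
L = 1.37 km = 1370 m
v = L / t = 1370 / 1048 = 1.308 m/d
K = v · n / i = 1.308 × 0.30 / 8.555e-4 = 459 m/d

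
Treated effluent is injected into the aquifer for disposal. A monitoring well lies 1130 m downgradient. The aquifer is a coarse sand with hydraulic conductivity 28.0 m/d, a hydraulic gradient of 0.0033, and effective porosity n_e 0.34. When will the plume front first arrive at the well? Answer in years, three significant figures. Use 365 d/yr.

Darcy flux q = K·i = 28.0 × 0.0033 = 0.09240 m/d
Seepage velocity v = q / n = 0.09240 / 0.34 = 0.2718 m/d
t = L / v = 1130 / 0.2718 = 4158 d
   = 4158 / 365 = 11.4 yr

11.4 years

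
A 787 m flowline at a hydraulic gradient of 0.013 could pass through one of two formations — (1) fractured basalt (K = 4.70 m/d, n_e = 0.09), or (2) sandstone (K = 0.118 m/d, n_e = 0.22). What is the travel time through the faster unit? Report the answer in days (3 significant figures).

1160 days

Unit 1 (fractured basalt): v = 4.70×0.013/0.09 = 0.6789 m/d, t = 787/0.6789 = 1159 d
Unit 2 (sandstone): v = 0.118×0.013/0.22 = 0.006973 m/d, t = 787/0.006973 = 112900 d
Faster unit: t = 1160 d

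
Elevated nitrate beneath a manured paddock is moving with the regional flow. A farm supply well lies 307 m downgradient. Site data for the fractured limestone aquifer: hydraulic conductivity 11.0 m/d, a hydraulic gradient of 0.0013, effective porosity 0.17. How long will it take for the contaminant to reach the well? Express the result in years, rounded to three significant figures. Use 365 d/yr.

q = Ki = 11.0 × 0.0013 = 0.01430 m/d
Average linear velocity = 0.01430 / 0.17 = 0.08412 m/d
t = L / v = 307 / 0.08412 = 3650 d
   = 3650 / 365 = 10.0 yr

10.0 years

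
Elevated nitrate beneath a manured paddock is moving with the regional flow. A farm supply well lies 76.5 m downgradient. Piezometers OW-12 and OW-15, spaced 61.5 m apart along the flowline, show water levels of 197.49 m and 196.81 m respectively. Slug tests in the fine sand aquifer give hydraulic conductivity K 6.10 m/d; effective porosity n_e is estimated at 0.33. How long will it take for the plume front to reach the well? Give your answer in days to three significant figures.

Hydraulic gradient i = (197.49 − 196.81) / 61.5 = 0.68 / 61.5 = 0.01106
q = Ki = 6.10 × 0.01106 = 0.06745 m/d
Seepage velocity v = q / n = 0.06745 / 0.33 = 0.2044 m/d
t = L / v = 76.5 / 0.2044 = 374.3 d

374 days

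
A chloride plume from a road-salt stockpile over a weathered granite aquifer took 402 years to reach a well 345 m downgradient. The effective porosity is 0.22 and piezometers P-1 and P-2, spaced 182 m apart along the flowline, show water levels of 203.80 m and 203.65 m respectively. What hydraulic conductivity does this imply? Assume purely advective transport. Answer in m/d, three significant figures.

0.628 m/d

Hydraulic gradient i = (203.80 − 203.65) / 182 = 0.15 / 182 = 8.242e-4
t = 402 years = 146700 d
v = L / t = 345 / 146700 = 0.002351 m/d
K = v · n / i = 0.002351 × 0.22 / 8.242e-4 = 0.628 m/d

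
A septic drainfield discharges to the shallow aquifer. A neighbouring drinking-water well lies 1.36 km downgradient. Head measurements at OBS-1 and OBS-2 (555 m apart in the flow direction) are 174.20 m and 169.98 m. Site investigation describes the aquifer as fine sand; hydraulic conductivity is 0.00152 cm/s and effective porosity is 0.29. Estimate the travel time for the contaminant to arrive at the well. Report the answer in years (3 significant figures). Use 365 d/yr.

108 years

Hydraulic gradient i = (174.20 − 169.98) / 555 = 4.22 / 555 = 0.007604
K = 0.00152 cm/s × 864 = 1.313 m/d
q = Ki = 1.313 × 0.007604 = 0.009986 m/d
v = Ki/n = 1.313·0.007604/0.29 = 0.03443 m/d
L = 1.36 km = 1360 m
t = L / v = 1360 / 0.03443 = 39500 d
   = 39500 / 365 = 108 yr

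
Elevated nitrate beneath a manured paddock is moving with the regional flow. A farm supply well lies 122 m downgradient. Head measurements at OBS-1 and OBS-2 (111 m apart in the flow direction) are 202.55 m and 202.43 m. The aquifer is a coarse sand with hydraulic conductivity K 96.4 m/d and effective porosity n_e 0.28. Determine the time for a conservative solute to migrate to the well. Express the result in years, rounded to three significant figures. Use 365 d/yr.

Hydraulic gradient i = (202.55 − 202.43) / 111 = 0.12 / 111 = 0.001081
Specific discharge q = 96.4 × 0.001081 = 0.1042 m/d
v_s = q/n_e = 0.1042/0.28 = 0.3722 m/d
t = L / v = 122 / 0.3722 = 327.8 d
   = 327.8 / 365 = 0.898 yr

0.898 years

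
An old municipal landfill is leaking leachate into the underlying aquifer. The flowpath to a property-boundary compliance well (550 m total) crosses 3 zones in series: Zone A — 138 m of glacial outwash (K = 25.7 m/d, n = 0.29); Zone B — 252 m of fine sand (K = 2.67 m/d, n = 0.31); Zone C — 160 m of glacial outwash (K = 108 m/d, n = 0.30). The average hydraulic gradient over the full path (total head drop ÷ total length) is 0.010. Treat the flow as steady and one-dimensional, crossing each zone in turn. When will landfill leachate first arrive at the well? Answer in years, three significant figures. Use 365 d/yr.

Steady 1-D flow in series ⇒ the Darcy flux q is identical in every zone and the zone head losses add (resistances L/K in series).
Σ(L/K) = 138/25.7 + 252/2.67 + 160/108 = 5.370 + 94.38 + 1.481 = 101.2 d
K_eq = L_total / Σ(L/K) = 550 / 101.2 = 5.433 m/d
q = K_eq · i = 5.433 × 0.010 = 0.05433 m/d (same in every zone)
Zone A: v = q/n = 0.05433/0.29 = 0.1873 m/d → t_A = 138/0.1873 = 736.6 d
Zone B: v = q/n = 0.05433/0.31 = 0.1753 m/d → t_B = 252/0.1753 = 1438 d
Zone C: v = q/n = 0.05433/0.30 = 0.1811 m/d → t_C = 160/0.1811 = 883.5 d
Total t = 736.6 + 1438 + 883.5 = 3058 d
   = 3058 / 365 = 8.38 yr

8.38 years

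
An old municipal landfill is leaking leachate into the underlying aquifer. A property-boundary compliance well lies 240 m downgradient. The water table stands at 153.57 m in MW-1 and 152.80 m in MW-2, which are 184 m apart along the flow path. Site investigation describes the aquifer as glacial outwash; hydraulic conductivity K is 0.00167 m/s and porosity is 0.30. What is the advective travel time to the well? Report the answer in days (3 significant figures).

119 days

Hydraulic gradient i = (153.57 − 152.80) / 184 = 0.77 / 184 = 0.004185
K = 0.00167 m/s × 86400 s/d = 144.3 m/d
Darcy flux q = K·i = 144.3 × 0.004185 = 0.6038 m/d
Seepage velocity v = q / n = 0.6038 / 0.30 = 2.013 m/d
t = L / v = 240 / 2.013 = 119.2 d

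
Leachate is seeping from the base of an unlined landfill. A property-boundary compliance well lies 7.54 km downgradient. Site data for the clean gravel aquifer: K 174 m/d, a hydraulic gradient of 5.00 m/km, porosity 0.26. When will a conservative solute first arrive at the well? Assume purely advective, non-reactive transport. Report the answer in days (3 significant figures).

q = Ki = 174 × 0.0050 = 0.8700 m/d
v_s = q/n_e = 0.8700/0.26 = 3.346 m/d
L = 7.54 km = 7540 m
t = L / v = 7540 / 3.346 = 2253 d

2250 days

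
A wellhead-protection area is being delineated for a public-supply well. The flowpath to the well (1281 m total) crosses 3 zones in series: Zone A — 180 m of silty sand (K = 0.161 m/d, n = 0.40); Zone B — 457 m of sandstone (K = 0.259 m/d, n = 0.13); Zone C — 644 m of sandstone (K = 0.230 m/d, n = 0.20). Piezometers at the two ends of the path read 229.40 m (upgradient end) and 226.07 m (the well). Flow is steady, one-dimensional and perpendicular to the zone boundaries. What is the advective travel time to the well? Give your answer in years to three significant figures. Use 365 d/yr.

Total head drop ΔH = 229.40 − 226.07 = 3.33 m
Steady 1-D flow in series ⇒ the Darcy flux q is identical in every zone and the zone head losses add (resistances L/K in series).
Σ(L/K) = 180/0.161 + 457/0.259 + 644/0.230 = 1118 + 1764 + 2800 = 5682 d
q = ΔH / Σ(L/K) = 3.33 / 5682 = 5.860e-4 m/d (same in every zone)
Zone A: v = q/n = 5.860e-4/0.40 = 0.001465 m/d → t_A = 180/0.001465 = 122900 d
Zone B: v = q/n = 5.860e-4/0.13 = 0.004508 m/d → t_B = 457/0.004508 = 101400 d
Zone C: v = q/n = 5.860e-4/0.20 = 0.002930 m/d → t_C = 644/0.002930 = 219800 d
Total t = 122900 + 101400 + 219800 = 444000 d
   = 444000 / 365 = 1220 yr

1220 years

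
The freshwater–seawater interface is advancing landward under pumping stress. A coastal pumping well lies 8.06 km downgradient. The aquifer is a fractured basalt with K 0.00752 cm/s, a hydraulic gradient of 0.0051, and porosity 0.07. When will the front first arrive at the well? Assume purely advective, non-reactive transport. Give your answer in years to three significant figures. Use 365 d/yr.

46.6 years

K = 0.00752 cm/s × 864 = 6.497 m/d
q = Ki = 6.497 × 0.0051 = 0.03314 m/d
Average linear velocity = 0.03314 / 0.07 = 0.4734 m/d
L = 8.06 km = 8060 m
t = L / v = 8060 / 0.4734 = 17030 d
   = 17030 / 365 = 46.6 yr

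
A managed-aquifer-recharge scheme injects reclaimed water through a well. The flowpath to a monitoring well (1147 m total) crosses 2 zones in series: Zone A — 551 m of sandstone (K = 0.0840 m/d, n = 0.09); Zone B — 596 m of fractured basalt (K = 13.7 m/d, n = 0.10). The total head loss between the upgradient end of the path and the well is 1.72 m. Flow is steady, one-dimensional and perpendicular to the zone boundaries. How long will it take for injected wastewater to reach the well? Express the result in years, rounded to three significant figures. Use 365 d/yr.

1150 years

Steady 1-D flow in series ⇒ the Darcy flux q is identical in every zone and the zone head losses add (resistances L/K in series).
Σ(L/K) = 551/0.0840 + 596/13.7 = 6560 + 43.50 = 6603 d
q = ΔH / Σ(L/K) = 1.72 / 6603 = 2.605e-4 m/d (same in every zone)
Zone A: v = q/n = 2.605e-4/0.09 = 0.002894 m/d → t_A = 551/0.002894 = 190400 d
Zone B: v = q/n = 2.605e-4/0.10 = 0.002605 m/d → t_B = 596/0.002605 = 228800 d
Total t = 190400 + 228800 = 419200 d
   = 419200 / 365 = 1150 yr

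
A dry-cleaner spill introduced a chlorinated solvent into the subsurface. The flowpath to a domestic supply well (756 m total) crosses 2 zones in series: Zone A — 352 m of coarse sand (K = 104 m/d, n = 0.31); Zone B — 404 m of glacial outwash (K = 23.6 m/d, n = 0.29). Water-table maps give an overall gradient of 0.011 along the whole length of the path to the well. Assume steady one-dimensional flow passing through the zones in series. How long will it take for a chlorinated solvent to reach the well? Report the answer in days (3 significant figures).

558 days

For zones in series the flux q is common to all zones; the equivalent conductivity is the harmonic (thickness-weighted) mean, K_eq = L_total / Σ(L_j/K_j).
Σ(L/K) = 352/104 + 404/23.6 = 3.385 + 17.12 = 20.50 d
K_eq = L_total / Σ(L/K) = 756 / 20.50 = 36.87 m/d
q = K_eq · i = 36.87 × 0.011 = 0.4056 m/d (same in every zone)
Zone A: v = q/n = 0.4056/0.31 = 1.308 m/d → t_A = 352/1.308 = 269.0 d
Zone B: v = q/n = 0.4056/0.29 = 1.399 m/d → t_B = 404/1.399 = 288.9 d
Total t = 269.0 + 288.9 = 557.9 d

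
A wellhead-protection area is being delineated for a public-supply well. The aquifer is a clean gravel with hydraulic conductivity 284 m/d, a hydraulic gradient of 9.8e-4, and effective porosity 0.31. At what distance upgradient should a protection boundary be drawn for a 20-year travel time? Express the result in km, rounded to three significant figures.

Specific discharge q = 284 × 9.8e-4 = 0.2783 m/d
Seepage velocity v = q / n = 0.2783 / 0.31 = 0.8978 m/d
T = 20 yr × 365 = 7300 d
L = v × T = 0.8978 × 7300 = 6554 m
   = 6.55 km

6.55 km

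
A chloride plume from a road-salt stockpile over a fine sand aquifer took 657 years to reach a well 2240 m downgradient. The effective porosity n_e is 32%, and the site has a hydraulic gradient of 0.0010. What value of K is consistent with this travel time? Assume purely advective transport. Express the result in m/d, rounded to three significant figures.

2.99 m/d

t = 657 years = 239800 d
v = L / t = 2240 / 239800 = 0.009341 m/d
K = v · n / i = 0.009341 × 0.32 / 0.0010 = 2.99 m/d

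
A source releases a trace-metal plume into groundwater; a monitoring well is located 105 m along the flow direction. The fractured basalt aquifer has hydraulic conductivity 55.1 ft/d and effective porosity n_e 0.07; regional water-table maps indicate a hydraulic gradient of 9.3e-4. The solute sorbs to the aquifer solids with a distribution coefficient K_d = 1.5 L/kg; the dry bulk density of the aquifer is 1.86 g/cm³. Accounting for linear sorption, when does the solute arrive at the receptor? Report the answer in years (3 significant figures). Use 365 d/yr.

K = 55.1 ft/d × 0.3048 = 16.79 m/d
Darcy flux q = K·i = 16.79 × 9.3e-4 = 0.01562 m/d
Seepage velocity v = q / n = 0.01562 / 0.07 = 0.2231 m/d
Retardation R = 1 + ρ_b·K_d/n = 1 + 1.86×1.5/0.07 = 40.86
Contaminant velocity v_c = v/R = 0.2231/40.86 = 0.005461 m/d
t = L/v_c = 105/0.005461 = 19230 d
   = 19230/365 = 52.7 yr

52.7 years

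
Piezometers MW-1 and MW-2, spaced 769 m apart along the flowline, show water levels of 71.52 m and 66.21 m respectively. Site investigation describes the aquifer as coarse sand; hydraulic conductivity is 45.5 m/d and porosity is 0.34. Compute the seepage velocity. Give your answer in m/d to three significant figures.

0.924 m/d

Hydraulic gradient i = (71.52 − 66.21) / 769 = 5.31 / 769 = 0.006905
Darcy flux q = K·i = 45.5 × 0.006905 = 0.3142 m/d
v_s = q/n_e = 0.3142/0.34 = 0.9241 m/d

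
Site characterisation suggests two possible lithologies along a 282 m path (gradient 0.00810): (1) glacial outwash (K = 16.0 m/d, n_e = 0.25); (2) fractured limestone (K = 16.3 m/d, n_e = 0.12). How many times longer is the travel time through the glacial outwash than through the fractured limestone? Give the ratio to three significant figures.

Unit 1 (glacial outwash): v = 16.0×0.0081/0.25 = 0.5184 m/d, t = 282/0.5184 = 544.0 d
Unit 2 (fractured limestone): v = 16.3×0.0081/0.12 = 1.100 m/d, t = 282/1.100 = 256.3 d
t(glacial outwash) / t(fractured limestone) = 544.0/256.3 = 2.12

2.12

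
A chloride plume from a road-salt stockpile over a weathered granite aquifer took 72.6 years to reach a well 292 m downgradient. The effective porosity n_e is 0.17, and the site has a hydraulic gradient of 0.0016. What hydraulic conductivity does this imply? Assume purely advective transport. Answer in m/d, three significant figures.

1.17 m/d

t = 72.6 years = 26500 d
v = L / t = 292 / 26500 = 0.01102 m/d
K = v · n / i = 0.01102 × 0.17 / 0.0016 = 1.17 m/d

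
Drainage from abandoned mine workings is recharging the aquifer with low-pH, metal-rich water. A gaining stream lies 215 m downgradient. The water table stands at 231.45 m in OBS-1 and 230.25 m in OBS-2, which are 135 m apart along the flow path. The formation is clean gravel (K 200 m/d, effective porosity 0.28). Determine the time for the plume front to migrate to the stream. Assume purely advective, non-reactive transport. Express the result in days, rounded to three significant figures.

Hydraulic gradient i = (231.45 − 230.25) / 135 = 1.20 / 135 = 0.008889
q = Ki = 200 × 0.008889 = 1.778 m/d
v_s = q/n_e = 1.778/0.28 = 6.349 m/d
t = L / v = 215 / 6.349 = 33.86 d

33.9 days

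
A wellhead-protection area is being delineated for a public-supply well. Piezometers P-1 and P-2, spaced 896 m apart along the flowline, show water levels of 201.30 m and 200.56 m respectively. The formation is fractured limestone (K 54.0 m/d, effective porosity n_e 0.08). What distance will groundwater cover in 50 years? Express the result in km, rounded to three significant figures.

10.2 km

Hydraulic gradient i = (201.30 − 200.56) / 896 = 0.74 / 896 = 8.259e-4
Darcy flux q = K·i = 54.0 × 8.259e-4 = 0.04460 m/d
Seepage velocity v = q / n = 0.04460 / 0.08 = 0.5575 m/d
T = 50 yr × 365 = 18250 d
L = v × T = 0.5575 × 18250 = 10170 m
   = 10.2 km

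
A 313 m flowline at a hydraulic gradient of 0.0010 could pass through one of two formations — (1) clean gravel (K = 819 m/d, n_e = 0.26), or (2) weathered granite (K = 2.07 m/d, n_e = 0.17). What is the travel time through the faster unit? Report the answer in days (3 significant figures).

99.4 days

Unit 1 (clean gravel): v = 819×0.0010/0.26 = 3.150 m/d, t = 313/3.150 = 99.37 d
Unit 2 (weathered granite): v = 2.07×0.0010/0.17 = 0.01218 m/d, t = 313/0.01218 = 25710 d
Faster unit: t = 99.4 d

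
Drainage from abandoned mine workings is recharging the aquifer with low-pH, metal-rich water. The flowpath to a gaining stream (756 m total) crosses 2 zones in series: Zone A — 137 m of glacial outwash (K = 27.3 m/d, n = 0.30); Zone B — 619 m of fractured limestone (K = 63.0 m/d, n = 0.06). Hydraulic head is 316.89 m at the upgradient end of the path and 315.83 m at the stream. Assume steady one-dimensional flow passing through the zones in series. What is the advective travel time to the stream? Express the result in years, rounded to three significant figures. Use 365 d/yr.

Total head drop ΔH = 316.89 − 315.83 = 1.06 m
Steady 1-D flow in series ⇒ the Darcy flux q is identical in every zone and the zone head losses add (resistances L/K in series).
Σ(L/K) = 137/27.3 + 619/63.0 = 5.018 + 9.825 = 14.84 d
q = ΔH / Σ(L/K) = 1.06 / 14.84 = 0.07141 m/d (same in every zone)
Zone A: v = q/n = 0.07141/0.30 = 0.2380 m/d → t_A = 137/0.2380 = 575.5 d
Zone B: v = q/n = 0.07141/0.06 = 1.190 m/d → t_B = 619/1.190 = 520.1 d
Total t = 575.5 + 520.1 = 1096 d
   = 1096 / 365 = 3.00 yr

3.00 years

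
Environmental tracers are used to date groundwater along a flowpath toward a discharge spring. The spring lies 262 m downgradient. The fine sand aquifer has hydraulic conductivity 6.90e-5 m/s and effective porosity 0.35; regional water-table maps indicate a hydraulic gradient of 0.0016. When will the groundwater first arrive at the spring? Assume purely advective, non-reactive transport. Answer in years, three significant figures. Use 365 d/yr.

K = 6.90e-5 m/s × 86400 s/d = 5.962 m/d
Darcy flux q = K·i = 5.962 × 0.0016 = 0.009539 m/d
Average linear velocity = 0.009539 / 0.35 = 0.02725 m/d
t = L / v = 262 / 0.02725 = 9614 d
   = 9614 / 365 = 26.3 yr

26.3 years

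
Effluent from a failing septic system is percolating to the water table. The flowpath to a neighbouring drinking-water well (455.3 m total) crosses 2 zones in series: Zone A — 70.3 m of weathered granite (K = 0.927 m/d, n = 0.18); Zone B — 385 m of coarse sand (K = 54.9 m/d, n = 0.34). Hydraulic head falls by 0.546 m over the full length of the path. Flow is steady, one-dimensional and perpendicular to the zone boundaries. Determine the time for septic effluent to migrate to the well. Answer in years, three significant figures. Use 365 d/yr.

Continuity: the same q passes through each zone, so ΔH = q·Σ(L_j/K_j) — the zones act as resistances in series.
Σ(L/K) = 70.3/0.927 + 385/54.9 = 75.84 + 7.013 = 82.85 d
q = ΔH / Σ(L/K) = 0.546 / 82.85 = 0.006590 m/d (same in every zone)
Zone A: v = q/n = 0.006590/0.18 = 0.03661 m/d → t_A = 70.3/0.03661 = 1920 d
Zone B: v = q/n = 0.006590/0.34 = 0.01938 m/d → t_B = 385/0.01938 = 19860 d
Total t = 1920 + 19860 = 21780 d
   = 21780 / 365 = 59.7 yr

59.7 years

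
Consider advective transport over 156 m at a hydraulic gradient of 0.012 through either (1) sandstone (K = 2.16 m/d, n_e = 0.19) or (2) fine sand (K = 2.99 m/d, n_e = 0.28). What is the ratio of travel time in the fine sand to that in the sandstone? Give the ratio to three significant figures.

Unit 1 (sandstone): v = 2.16×0.012/0.19 = 0.1364 m/d, t = 156/0.1364 = 1144 d
Unit 2 (fine sand): v = 2.99×0.012/0.28 = 0.1281 m/d, t = 156/0.1281 = 1217 d
t(fine sand) / t(sandstone) = 1217/1144 = 1.06

1.06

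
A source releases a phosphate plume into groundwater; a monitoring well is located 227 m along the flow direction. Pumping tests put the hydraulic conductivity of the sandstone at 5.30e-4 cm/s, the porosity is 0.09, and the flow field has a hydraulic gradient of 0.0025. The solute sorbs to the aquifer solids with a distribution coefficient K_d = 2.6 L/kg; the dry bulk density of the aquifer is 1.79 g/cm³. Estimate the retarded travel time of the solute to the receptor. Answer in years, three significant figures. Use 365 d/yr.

K = 5.30e-4 cm/s × 864 = 0.4579 m/d
Specific discharge q = 0.4579 × 0.0025 = 0.001145 m/d
Average linear velocity = 0.001145 / 0.09 = 0.01272 m/d
Retardation R = 1 + ρ_b·K_d/n = 1 + 1.79×2.6/0.09 = 52.71
Contaminant velocity v_c = v/R = 0.01272/52.71 = 2.413e-4 m/d
t = L/v_c = 227/2.413e-4 = 940700 d
   = 940700/365 = 2580 yr

2580 years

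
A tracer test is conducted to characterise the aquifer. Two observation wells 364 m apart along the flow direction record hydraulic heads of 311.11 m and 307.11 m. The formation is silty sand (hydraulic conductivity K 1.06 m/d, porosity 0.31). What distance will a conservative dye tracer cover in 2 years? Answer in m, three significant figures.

Hydraulic gradient i = (311.11 − 307.11) / 364 = 4.00 / 364 = 0.01099
Darcy flux q = K·i = 1.06 × 0.01099 = 0.01165 m/d
Average linear velocity = 0.01165 / 0.31 = 0.03758 m/d
T = 2 yr × 365 = 730 d
L = v × T = 0.03758 × 730 = 27.43 m

27.4 m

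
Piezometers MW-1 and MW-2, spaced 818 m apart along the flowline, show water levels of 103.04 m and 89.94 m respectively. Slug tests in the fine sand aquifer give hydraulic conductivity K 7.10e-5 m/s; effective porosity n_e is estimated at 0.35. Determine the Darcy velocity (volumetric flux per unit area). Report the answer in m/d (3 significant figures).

Hydraulic gradient i = (103.04 − 89.94) / 818 = 13.10 / 818 = 0.01601
K = 7.10e-5 m/s × 86400 s/d = 6.134 m/d
Specific discharge q = 6.134 × 0.01601 = 0.09824 m/d

0.0982 m/d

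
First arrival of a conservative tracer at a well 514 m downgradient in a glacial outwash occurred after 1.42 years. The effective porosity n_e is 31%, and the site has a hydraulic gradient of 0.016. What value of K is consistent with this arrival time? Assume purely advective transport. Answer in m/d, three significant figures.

19.2 m/d

t = 1.42 years = 518.3 d
v = L / t = 514 / 518.3 = 0.9917 m/d
K = v · n / i = 0.9917 × 0.31 / 0.016 = 19.2 m/d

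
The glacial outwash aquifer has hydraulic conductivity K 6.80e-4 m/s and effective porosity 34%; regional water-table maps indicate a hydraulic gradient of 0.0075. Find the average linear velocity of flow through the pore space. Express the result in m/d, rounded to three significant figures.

1.30 m/d

K = 6.80e-4 m/s × 86400 s/d = 58.75 m/d
Specific discharge q = 58.75 × 0.0075 = 0.4406 m/d
Seepage velocity v = q / n = 0.4406 / 0.34 = 1.296 m/d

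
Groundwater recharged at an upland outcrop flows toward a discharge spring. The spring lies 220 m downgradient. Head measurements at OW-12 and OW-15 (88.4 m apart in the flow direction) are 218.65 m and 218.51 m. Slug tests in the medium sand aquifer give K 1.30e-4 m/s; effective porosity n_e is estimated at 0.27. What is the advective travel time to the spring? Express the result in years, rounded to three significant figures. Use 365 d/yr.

9.15 years

Hydraulic gradient i = (218.65 − 218.51) / 88.4 = 0.14 / 88.4 = 0.001584
K = 1.30e-4 m/s × 86400 s/d = 11.23 m/d
q = Ki = 11.23 × 0.001584 = 0.01779 m/d
v = Ki/n = 11.23·0.001584/0.27 = 0.06588 m/d
t = L / v = 220 / 0.06588 = 3339 d
   = 3339 / 365 = 9.15 yr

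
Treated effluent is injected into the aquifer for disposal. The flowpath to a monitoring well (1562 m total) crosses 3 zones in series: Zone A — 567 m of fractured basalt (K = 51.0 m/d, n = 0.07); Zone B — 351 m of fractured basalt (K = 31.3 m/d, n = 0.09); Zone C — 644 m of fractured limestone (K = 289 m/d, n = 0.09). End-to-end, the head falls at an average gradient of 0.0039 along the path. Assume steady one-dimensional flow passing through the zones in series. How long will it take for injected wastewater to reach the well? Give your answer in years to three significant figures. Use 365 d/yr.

For zones in series the flux q is common to all zones; the equivalent conductivity is the harmonic (thickness-weighted) mean, K_eq = L_total / Σ(L_j/K_j).
Σ(L/K) = 567/51.0 + 351/31.3 + 644/289 = 11.12 + 11.21 + 2.228 = 24.56 d
K_eq = L_total / Σ(L/K) = 1562 / 24.56 = 63.60 m/d
q = K_eq · i = 63.60 × 0.0039 = 0.2480 m/d (same in every zone)
Zone A: v = q/n = 0.2480/0.07 = 3.543 m/d → t_A = 567/3.543 = 160.0 d
Zone B: v = q/n = 0.2480/0.09 = 2.756 m/d → t_B = 351/2.756 = 127.4 d
Zone C: v = q/n = 0.2480/0.09 = 2.756 m/d → t_C = 644/2.756 = 233.7 d
Total t = 160.0 + 127.4 + 233.7 = 521.1 d
   = 521.1 / 365 = 1.43 yr

1.43 years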